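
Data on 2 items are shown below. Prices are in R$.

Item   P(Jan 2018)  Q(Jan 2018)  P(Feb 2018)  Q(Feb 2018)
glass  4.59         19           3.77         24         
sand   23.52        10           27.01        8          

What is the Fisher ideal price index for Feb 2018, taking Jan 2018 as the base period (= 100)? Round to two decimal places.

104.36

Laspeyres component (base-period weights):
ΣP(Feb 2018)Q(Jan 2018) = 3.77×19 + 27.01×10 = 71.63 + 270.1 = 341.73
ΣP(Jan 2018)Q(Jan 2018) = 4.59×19 + 23.52×10 = 87.21 + 235.2 = 322.41
L = 341.73 / 322.41 × 100 = 105.9924
Paasche component (current-period weights):
ΣP(Feb 2018)Q(Feb 2018) = 3.77×24 + 27.01×8 = 90.48 + 216.08 = 306.56
ΣP(Jan 2018)Q(Feb 2018) = 4.59×24 + 23.52×8 = 110.16 + 188.16 = 298.32
P = 306.56 / 298.32 × 100 = 102.7621
Fisher = √(L × P) = √(105.9924 × 102.7621) = 104.3648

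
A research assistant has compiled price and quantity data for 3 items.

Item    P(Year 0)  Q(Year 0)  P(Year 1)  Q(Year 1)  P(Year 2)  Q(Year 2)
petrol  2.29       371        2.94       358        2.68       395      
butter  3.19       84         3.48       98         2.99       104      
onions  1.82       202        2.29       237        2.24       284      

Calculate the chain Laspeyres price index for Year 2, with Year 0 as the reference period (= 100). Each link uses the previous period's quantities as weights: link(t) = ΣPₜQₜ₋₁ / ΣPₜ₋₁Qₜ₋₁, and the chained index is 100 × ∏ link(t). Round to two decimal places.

114.45

Link Year 0→Year 1:
ΣP(Year 1)Q(Year 0) = 2.94×371 + 3.48×84 + 2.29×202 = 1090.74 + 292.32 + 462.58 = 1845.64
ΣP(Year 0)Q(Year 0) = 2.29×371 + 3.19×84 + 1.82×202 = 849.59 + 267.96 + 367.64 = 1485.19
link = 1845.64/1485.19 = 1.242696
Link Year 1→Year 2:
ΣP(Year 2)Q(Year 1) = 2.68×358 + 2.99×98 + 2.24×237 = 959.44 + 293.02 + 530.88 = 1783.34
ΣP(Year 1)Q(Year 1) = 2.94×358 + 3.48×98 + 2.29×237 = 1052.52 + 341.04 + 542.73 = 1936.29
link = 1783.34/1936.29 = 0.921009
Chained index = 100 × 1.242696 × 0.921009 = 114.4534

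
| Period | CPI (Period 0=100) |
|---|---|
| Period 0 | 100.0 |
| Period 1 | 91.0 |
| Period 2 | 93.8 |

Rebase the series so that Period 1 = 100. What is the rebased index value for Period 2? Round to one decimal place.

103.1

Rebased(Period 2) = 93.8 / 91.0 × 100 = 103.0769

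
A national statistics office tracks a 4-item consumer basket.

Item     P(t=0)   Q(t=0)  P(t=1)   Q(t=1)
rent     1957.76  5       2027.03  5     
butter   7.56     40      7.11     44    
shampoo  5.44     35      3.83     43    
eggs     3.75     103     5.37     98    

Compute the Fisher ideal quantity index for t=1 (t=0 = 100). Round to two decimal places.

100.40

Laspeyres component (base-period weights):
ΣP(t=0)Q(t=1) = 1957.76×5 + 7.56×44 + 5.44×43 + 3.75×98 = 9788.8 + 332.64 + 233.92 + 367.5 = 10722.86
ΣP(t=0)Q(t=0) = 1957.76×5 + 7.56×40 + 5.44×35 + 3.75×103 = 9788.8 + 302.4 + 190.4 + 386.25 = 10667.85
L = 10722.86 / 10667.85 × 100 = 100.5157
Paasche component (current-period weights):
ΣP(t=1)Q(t=1) = 2027.03×5 + 7.11×44 + 3.83×43 + 5.37×98 = 10135.15 + 312.84 + 164.69 + 526.26 = 11138.94
ΣP(t=1)Q(t=0) = 2027.03×5 + 7.11×40 + 3.83×35 + 5.37×103 = 10135.15 + 284.4 + 134.05 + 553.11 = 11106.71
P = 11138.94 / 11106.71 × 100 = 100.2902
Fisher = √(L × P) = √(100.5157 × 100.2902) = 100.4029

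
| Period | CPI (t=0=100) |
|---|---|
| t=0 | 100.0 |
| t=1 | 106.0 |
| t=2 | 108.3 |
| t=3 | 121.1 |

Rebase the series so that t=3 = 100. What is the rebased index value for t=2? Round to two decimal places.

89.43

Rebased(t=2) = 108.3 / 121.1 × 100 = 89.4302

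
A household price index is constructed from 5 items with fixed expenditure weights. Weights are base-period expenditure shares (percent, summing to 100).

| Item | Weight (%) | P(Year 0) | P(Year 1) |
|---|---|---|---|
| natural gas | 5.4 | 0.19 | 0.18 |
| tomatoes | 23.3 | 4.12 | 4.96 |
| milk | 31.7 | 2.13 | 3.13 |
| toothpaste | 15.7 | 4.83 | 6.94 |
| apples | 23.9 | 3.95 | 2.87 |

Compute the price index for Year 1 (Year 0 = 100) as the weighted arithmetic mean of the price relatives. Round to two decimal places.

natural gas: 5.4 × (0.18/0.19) = 5.4 × 0.947368 = 5.1158
tomatoes: 23.3 × (4.96/4.12) = 23.3 × 1.203883 = 28.0505
milk: 31.7 × (3.13/2.13) = 31.7 × 1.469484 = 46.5826
toothpaste: 15.7 × (6.94/4.83) = 15.7 × 1.436853 = 22.5586
apples: 23.9 × (2.87/3.95) = 23.9 × 0.726582 = 17.3653
Index = Σ wᵢ·(p₁ᵢ/p₀ᵢ) = 5.1158 + 28.0505 + 46.5826 + 22.5586 + 17.3653 = 119.6728

119.67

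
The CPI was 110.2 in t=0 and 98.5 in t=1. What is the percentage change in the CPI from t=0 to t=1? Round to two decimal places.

-10.62%

Change = (98.5 − 110.2) / 110.2 × 100
       = -11.7 / 110.2 × 100 = -10.6171%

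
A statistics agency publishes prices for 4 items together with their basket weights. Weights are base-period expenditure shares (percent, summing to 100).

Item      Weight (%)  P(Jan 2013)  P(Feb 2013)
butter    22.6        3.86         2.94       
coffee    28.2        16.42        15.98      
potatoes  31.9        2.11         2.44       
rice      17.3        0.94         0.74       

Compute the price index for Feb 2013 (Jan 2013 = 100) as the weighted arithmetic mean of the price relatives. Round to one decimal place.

butter: 22.6 × (2.94/3.86) = 22.6 × 0.761658 = 17.2135
coffee: 28.2 × (15.98/16.42) = 28.2 × 0.973203 = 27.4443
potatoes: 31.9 × (2.44/2.11) = 31.9 × 1.156398 = 36.8891
rice: 17.3 × (0.74/0.94) = 17.3 × 0.787234 = 13.6191
Index = Σ wᵢ·(p₁ᵢ/p₀ᵢ) = 17.2135 + 27.4443 + 36.8891 + 13.6191 = 95.1661

95.2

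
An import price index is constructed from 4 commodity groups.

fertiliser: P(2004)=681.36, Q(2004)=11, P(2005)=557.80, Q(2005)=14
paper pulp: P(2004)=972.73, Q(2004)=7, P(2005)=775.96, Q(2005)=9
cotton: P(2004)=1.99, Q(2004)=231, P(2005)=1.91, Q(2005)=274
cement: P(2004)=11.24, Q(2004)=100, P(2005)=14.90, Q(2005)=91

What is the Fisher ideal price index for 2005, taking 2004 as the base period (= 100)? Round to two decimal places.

Laspeyres component (base-period weights):
ΣP(2005)Q(2004) = 557.80×11 + 775.96×7 + 1.91×231 + 14.90×100 = 6135.8 + 5431.72 + 441.21 + 1490 = 13498.73
ΣP(2004)Q(2004) = 681.36×11 + 972.73×7 + 1.99×231 + 11.24×100 = 7494.96 + 6809.11 + 459.69 + 1124 = 15887.76
L = 13498.73 / 15887.76 × 100 = 84.9631
Paasche component (current-period weights):
ΣP(2005)Q(2005) = 557.80×14 + 775.96×9 + 1.91×274 + 14.90×91 = 7809.2 + 6983.64 + 523.34 + 1355.9 = 16672.08
ΣP(2004)Q(2005) = 681.36×14 + 972.73×9 + 1.99×274 + 11.24×91 = 9539.04 + 8754.57 + 545.26 + 1022.84 = 19861.71
P = 16672.08 / 19861.71 × 100 = 83.9408
Fisher = √(L × P) = √(84.9631 × 83.9408) = 84.4504

84.45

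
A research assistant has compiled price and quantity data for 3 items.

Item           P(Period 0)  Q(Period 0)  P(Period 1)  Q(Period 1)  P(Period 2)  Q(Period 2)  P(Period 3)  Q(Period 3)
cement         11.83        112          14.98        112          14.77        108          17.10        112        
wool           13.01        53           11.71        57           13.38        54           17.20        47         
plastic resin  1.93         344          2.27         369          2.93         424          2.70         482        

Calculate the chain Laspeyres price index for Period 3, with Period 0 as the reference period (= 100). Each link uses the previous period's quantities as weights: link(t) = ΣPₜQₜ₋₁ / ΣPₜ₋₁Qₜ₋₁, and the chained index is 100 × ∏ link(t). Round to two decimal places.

139.14

Link Period 0→Period 1:
ΣP(Period 1)Q(Period 0) = 14.98×112 + 11.71×53 + 2.27×344 = 1677.76 + 620.63 + 780.88 = 3079.27
ΣP(Period 0)Q(Period 0) = 11.83×112 + 13.01×53 + 1.93×344 = 1324.96 + 689.53 + 663.92 = 2678.41
link = 3079.27/2678.41 = 1.149663
Link Period 1→Period 2:
ΣP(Period 2)Q(Period 1) = 14.77×112 + 13.38×57 + 2.93×369 = 1654.24 + 762.66 + 1081.17 = 3498.07
ΣP(Period 1)Q(Period 1) = 14.98×112 + 11.71×57 + 2.27×369 = 1677.76 + 667.47 + 837.63 = 3182.86
link = 3498.07/3182.86 = 1.099034
Link Period 2→Period 3:
ΣP(Period 3)Q(Period 2) = 17.10×108 + 17.20×54 + 2.70×424 = 1846.8 + 928.8 + 1144.8 = 3920.4
ΣP(Period 2)Q(Period 2) = 14.77×108 + 13.38×54 + 2.93×424 = 1595.16 + 722.52 + 1242.32 = 3560
link = 3920.4/3560 = 1.101236
Chained index = 100 × 1.149663 × 1.099034 × 1.101236 = 139.1432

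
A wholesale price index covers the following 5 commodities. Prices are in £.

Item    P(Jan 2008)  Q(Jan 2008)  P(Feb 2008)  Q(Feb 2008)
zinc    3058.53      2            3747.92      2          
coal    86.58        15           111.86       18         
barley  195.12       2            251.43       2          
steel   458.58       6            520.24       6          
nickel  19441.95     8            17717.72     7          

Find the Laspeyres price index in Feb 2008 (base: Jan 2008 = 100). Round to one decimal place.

Laspeyres price index uses base-period quantities as weights.
ΣP(Feb 2008)·Q(Jan 2008) = 3747.92×2 + 111.86×15 + 251.43×2 + 520.24×6 + 17717.72×8 = 7495.84 + 1677.9 + 502.86 + 3121.44 + 141741.76 = 154539.8
ΣP(Jan 2008)·Q(Jan 2008) = 3058.53×2 + 86.58×15 + 195.12×2 + 458.58×6 + 19441.95×8 = 6117.06 + 1298.7 + 390.24 + 2751.48 + 155535.6 = 166093.08
Index = 154539.8 / 166093.08 × 100 = 93.0441

93.0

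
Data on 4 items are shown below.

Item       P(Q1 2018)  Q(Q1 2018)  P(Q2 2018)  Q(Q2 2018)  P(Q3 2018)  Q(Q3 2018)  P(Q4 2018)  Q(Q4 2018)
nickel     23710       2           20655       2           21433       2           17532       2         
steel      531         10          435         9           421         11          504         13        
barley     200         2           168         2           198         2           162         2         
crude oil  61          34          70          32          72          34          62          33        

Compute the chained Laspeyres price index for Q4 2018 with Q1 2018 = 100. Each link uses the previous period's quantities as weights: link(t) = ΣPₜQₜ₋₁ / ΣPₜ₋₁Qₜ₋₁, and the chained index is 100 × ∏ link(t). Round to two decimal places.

77.36

Link Q1 2018→Q2 2018:
ΣP(Q2 2018)Q(Q1 2018) = 20655×2 + 435×10 + 168×2 + 70×34 = 41310 + 4350 + 336 + 2380 = 48376
ΣP(Q1 2018)Q(Q1 2018) = 23710×2 + 531×10 + 200×2 + 61×34 = 47420 + 5310 + 400 + 2074 = 55204
link = 48376/55204 = 0.876313
Link Q2 2018→Q3 2018:
ΣP(Q3 2018)Q(Q2 2018) = 21433×2 + 421×9 + 198×2 + 72×32 = 42866 + 3789 + 396 + 2304 = 49355
ΣP(Q2 2018)Q(Q2 2018) = 20655×2 + 435×9 + 168×2 + 70×32 = 41310 + 3915 + 336 + 2240 = 47801
link = 49355/47801 = 1.032510
Link Q3 2018→Q4 2018:
ΣP(Q4 2018)Q(Q3 2018) = 17532×2 + 504×11 + 162×2 + 62×34 = 35064 + 5544 + 324 + 2108 = 43040
ΣP(Q3 2018)Q(Q3 2018) = 21433×2 + 421×11 + 198×2 + 72×34 = 42866 + 4631 + 396 + 2448 = 50341
link = 43040/50341 = 0.854969
Chained index = 100 × 0.876313 × 1.032510 × 0.854969 = 77.3578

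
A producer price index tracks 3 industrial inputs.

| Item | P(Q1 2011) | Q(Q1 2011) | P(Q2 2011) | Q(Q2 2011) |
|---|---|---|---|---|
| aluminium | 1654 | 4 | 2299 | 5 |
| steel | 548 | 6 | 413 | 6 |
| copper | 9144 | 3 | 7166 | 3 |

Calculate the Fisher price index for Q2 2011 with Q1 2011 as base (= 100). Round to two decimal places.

Laspeyres component (base-period weights):
ΣP(Q2 2011)Q(Q1 2011) = 2299×4 + 413×6 + 7166×3 = 9196 + 2478 + 21498 = 33172
ΣP(Q1 2011)Q(Q1 2011) = 1654×4 + 548×6 + 9144×3 = 6616 + 3288 + 27432 = 37336
L = 33172 / 37336 × 100 = 88.8472
Paasche component (current-period weights):
ΣP(Q2 2011)Q(Q2 2011) = 2299×5 + 413×6 + 7166×3 = 11495 + 2478 + 21498 = 35471
ΣP(Q1 2011)Q(Q2 2011) = 1654×5 + 548×6 + 9144×3 = 8270 + 3288 + 27432 = 38990
P = 35471 / 38990 × 100 = 90.9746
Fisher = √(L × P) = √(88.8472 × 90.9746) = 89.9046

89.90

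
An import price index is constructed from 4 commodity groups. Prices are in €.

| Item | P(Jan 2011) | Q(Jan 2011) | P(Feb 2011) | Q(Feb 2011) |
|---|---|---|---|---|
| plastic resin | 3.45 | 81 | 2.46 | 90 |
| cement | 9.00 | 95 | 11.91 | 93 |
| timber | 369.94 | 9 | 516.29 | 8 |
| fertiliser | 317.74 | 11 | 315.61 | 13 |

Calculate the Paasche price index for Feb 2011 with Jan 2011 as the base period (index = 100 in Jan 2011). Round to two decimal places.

Paasche price index uses current-period quantities as weights.
ΣP(Feb 2011)·Q(Feb 2011) = 2.46×90 + 11.91×93 + 516.29×8 + 315.61×13 = 221.4 + 1107.63 + 4130.32 + 4102.93 = 9562.28
ΣP(Jan 2011)·Q(Feb 2011) = 3.45×90 + 9.00×93 + 369.94×8 + 317.74×13 = 310.5 + 837 + 2959.52 + 4130.62 = 8237.64
Index = 9562.28 / 8237.64 × 100 = 116.0803

116.08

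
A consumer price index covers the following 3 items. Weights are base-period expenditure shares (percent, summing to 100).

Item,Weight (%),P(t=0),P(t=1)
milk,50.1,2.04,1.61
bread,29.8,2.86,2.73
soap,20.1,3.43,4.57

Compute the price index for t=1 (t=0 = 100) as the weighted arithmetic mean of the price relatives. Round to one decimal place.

94.8

milk: 50.1 × (1.61/2.04) = 50.1 × 0.789216 = 39.5397
bread: 29.8 × (2.73/2.86) = 29.8 × 0.954545 = 28.4455
soap: 20.1 × (4.57/3.43) = 20.1 × 1.332362 = 26.7805
Index = Σ wᵢ·(p₁ᵢ/p₀ᵢ) = 39.5397 + 28.4455 + 26.7805 = 94.7656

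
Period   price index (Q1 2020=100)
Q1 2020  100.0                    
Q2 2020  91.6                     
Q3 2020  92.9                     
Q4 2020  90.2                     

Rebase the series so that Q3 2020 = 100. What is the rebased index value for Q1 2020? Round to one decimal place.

107.6

Rebased(Q1 2020) = 100.0 / 92.9 × 100 = 107.6426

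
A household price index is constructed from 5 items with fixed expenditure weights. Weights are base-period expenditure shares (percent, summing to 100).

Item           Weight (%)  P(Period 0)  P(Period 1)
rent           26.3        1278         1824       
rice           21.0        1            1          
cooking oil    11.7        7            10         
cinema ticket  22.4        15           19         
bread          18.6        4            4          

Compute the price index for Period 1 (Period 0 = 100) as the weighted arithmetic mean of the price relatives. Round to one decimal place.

rent: 26.3 × (1824/1278) = 26.3 × 1.427230 = 37.5362
rice: 21.0 × (1/1) = 21.0 × 1.000000 = 21.0000
cooking oil: 11.7 × (10/7) = 11.7 × 1.428571 = 16.7143
cinema ticket: 22.4 × (19/15) = 22.4 × 1.266667 = 28.3733
bread: 18.6 × (4/4) = 18.6 × 1.000000 = 18.6000
Index = Σ wᵢ·(p₁ᵢ/p₀ᵢ) = 37.5362 + 21.0000 + 16.7143 + 28.3733 + 18.6000 = 122.2238

122.2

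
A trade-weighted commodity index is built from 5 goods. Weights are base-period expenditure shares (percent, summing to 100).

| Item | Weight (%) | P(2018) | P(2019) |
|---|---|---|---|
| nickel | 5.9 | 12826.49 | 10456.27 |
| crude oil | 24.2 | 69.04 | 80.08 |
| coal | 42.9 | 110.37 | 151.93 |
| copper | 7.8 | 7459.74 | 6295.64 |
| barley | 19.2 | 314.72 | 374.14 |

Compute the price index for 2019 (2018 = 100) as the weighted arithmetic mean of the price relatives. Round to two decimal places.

121.34

nickel: 5.9 × (10456.27/12826.49) = 5.9 × 0.815209 = 4.8097
crude oil: 24.2 × (80.08/69.04) = 24.2 × 1.159907 = 28.0698
coal: 42.9 × (151.93/110.37) = 42.9 × 1.376552 = 59.0541
copper: 7.8 × (6295.64/7459.74) = 7.8 × 0.843949 = 6.5828
barley: 19.2 × (374.14/314.72) = 19.2 × 1.188803 = 22.8250
Index = Σ wᵢ·(p₁ᵢ/p₀ᵢ) = 4.8097 + 28.0698 + 59.0541 + 6.5828 + 22.8250 = 121.3414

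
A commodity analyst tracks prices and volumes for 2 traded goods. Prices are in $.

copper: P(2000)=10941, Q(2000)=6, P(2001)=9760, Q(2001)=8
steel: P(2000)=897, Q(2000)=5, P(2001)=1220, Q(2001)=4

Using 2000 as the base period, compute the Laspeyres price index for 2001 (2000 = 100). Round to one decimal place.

92.2

Laspeyres price index uses base-period quantities as weights.
ΣP(2001)·Q(2000) = 9760×6 + 1220×5 = 58560 + 6100 = 64660
ΣP(2000)·Q(2000) = 10941×6 + 897×5 = 65646 + 4485 = 70131
Index = 64660 / 70131 × 100 = 92.1989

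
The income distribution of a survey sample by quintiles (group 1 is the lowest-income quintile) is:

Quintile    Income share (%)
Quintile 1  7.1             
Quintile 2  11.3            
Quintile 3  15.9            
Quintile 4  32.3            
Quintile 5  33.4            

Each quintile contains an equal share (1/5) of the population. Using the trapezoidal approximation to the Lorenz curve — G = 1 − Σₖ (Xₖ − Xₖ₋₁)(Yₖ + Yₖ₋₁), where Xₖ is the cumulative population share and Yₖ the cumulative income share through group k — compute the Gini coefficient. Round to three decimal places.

0.294

Cumulative income shares Yₖ: 0.0710, 0.1840, 0.3430, 0.6660, 1.0000
Σ (Xₖ−Xₖ₋₁)(Yₖ+Yₖ₋₁) = (1/5)(0.0710+0.0000) + (1/5)(0.1840+0.0710) + (1/5)(0.3430+0.1840) + (1/5)(0.6660+0.3430) + (1/5)(1.0000+0.6660)
  = 0.0142 + 0.0510 + 0.1054 + 0.2018 + 0.3332 = 0.7056
G = 1 − 0.7056 = 0.2944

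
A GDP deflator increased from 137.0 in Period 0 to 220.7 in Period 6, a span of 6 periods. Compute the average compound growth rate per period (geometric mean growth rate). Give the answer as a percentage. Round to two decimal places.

8.27%

Growth factor = (220.7/137.0)^(1/6) = (1.610949)^(1/6) = 1.082714
Growth rate = 1.082714 − 1 = 0.082714 = 8.2714%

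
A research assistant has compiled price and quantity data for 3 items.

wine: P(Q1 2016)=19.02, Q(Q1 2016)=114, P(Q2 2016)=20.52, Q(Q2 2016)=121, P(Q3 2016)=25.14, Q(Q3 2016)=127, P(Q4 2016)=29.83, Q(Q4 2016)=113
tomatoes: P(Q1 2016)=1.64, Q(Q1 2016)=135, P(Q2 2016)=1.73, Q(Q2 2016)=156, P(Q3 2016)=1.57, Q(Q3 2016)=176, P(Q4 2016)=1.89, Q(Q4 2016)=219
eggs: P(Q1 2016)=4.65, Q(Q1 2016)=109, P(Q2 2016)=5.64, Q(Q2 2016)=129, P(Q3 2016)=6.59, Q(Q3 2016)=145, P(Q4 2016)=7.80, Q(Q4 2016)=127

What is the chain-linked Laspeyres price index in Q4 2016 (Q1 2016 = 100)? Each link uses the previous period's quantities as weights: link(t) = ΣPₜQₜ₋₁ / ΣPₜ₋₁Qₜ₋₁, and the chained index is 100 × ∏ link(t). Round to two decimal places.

155.27

Link Q1 2016→Q2 2016:
ΣP(Q2 2016)Q(Q1 2016) = 20.52×114 + 1.73×135 + 5.64×109 = 2339.28 + 233.55 + 614.76 = 3187.59
ΣP(Q1 2016)Q(Q1 2016) = 19.02×114 + 1.64×135 + 4.65×109 = 2168.28 + 221.4 + 506.85 = 2896.53
link = 3187.59/2896.53 = 1.100486
Link Q2 2016→Q3 2016:
ΣP(Q3 2016)Q(Q2 2016) = 25.14×121 + 1.57×156 + 6.59×129 = 3041.94 + 244.92 + 850.11 = 4136.97
ΣP(Q2 2016)Q(Q2 2016) = 20.52×121 + 1.73×156 + 5.64×129 = 2482.92 + 269.88 + 727.56 = 3480.36
link = 4136.97/3480.36 = 1.188662
Link Q3 2016→Q4 2016:
ΣP(Q4 2016)Q(Q3 2016) = 29.83×127 + 1.89×176 + 7.80×145 = 3788.41 + 332.64 + 1131 = 5252.05
ΣP(Q3 2016)Q(Q3 2016) = 25.14×127 + 1.57×176 + 6.59×145 = 3192.78 + 276.32 + 955.55 = 4424.65
link = 5252.05/4424.65 = 1.186998
Chained index = 100 × 1.100486 × 1.188662 × 1.186998 = 155.2718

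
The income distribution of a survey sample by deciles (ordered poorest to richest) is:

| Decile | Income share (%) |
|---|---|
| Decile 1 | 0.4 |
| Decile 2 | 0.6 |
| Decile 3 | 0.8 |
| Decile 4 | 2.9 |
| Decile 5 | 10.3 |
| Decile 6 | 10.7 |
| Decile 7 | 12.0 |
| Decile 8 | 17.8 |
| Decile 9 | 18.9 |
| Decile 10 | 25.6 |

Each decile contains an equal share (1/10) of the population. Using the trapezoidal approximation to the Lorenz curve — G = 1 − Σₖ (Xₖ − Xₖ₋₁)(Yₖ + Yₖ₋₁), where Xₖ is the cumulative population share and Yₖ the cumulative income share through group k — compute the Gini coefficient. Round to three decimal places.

Cumulative income shares Yₖ: 0.0040, 0.0100, 0.0180, 0.0470, 0.1500, 0.2570, 0.3770, 0.5550, 0.7440, 1.0000
Σ (Xₖ−Xₖ₋₁)(Yₖ+Yₖ₋₁) = (1/10)(0.0040+0.0000) + (1/10)(0.0100+0.0040) + (1/10)(0.0180+0.0100) + (1/10)(0.0470+0.0180) + (1/10)(0.1500+0.0470) + (1/10)(0.2570+0.1500) + (1/10)(0.3770+0.2570) + (1/10)(0.5550+0.3770) + (1/10)(0.7440+0.5550) + (1/10)(1.0000+0.7440)
  = 0.0004 + 0.0014 + 0.0028 + 0.0065 + 0.0197 + 0.0407 + 0.0634 + 0.0932 + 0.1299 + 0.1744 = 0.5324
G = 1 − 0.5324 = 0.4676

0.468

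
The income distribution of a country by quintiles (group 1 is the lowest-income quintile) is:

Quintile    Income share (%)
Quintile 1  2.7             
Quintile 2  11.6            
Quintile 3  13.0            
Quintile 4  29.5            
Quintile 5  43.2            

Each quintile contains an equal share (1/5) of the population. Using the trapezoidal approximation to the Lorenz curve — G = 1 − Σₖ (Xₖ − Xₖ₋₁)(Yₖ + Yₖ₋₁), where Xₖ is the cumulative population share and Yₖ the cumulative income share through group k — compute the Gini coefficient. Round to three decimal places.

0.396

Cumulative income shares Yₖ: 0.0270, 0.1430, 0.2730, 0.5680, 1.0000
Σ (Xₖ−Xₖ₋₁)(Yₖ+Yₖ₋₁) = (1/5)(0.0270+0.0000) + (1/5)(0.1430+0.0270) + (1/5)(0.2730+0.1430) + (1/5)(0.5680+0.2730) + (1/5)(1.0000+0.5680)
  = 0.0054 + 0.0340 + 0.0832 + 0.1682 + 0.3136 = 0.6044
G = 1 − 0.6044 = 0.3956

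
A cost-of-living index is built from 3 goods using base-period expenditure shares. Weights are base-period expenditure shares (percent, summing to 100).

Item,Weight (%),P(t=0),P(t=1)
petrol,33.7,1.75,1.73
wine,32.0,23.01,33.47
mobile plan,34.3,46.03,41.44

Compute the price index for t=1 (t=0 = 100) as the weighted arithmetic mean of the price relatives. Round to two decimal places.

110.74

petrol: 33.7 × (1.73/1.75) = 33.7 × 0.988571 = 33.3149
wine: 32.0 × (33.47/23.01) = 32.0 × 1.454585 = 46.5467
mobile plan: 34.3 × (41.44/46.03) = 34.3 × 0.900282 = 30.8797
Index = Σ wᵢ·(p₁ᵢ/p₀ᵢ) = 33.3149 + 46.5467 + 30.8797 = 110.7413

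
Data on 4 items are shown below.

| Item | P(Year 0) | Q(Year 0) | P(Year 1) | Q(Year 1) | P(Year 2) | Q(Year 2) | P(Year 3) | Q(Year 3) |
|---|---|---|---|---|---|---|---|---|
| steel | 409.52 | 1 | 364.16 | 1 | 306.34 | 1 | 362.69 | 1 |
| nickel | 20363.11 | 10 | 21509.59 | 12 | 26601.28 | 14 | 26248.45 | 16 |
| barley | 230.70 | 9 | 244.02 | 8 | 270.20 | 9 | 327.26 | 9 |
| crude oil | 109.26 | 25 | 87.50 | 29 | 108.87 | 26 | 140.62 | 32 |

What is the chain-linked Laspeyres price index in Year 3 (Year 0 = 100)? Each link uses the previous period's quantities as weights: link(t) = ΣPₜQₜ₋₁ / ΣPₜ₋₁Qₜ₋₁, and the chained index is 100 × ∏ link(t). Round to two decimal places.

Link Year 0→Year 1:
ΣP(Year 1)Q(Year 0) = 364.16×1 + 21509.59×10 + 244.02×9 + 87.50×25 = 364.16 + 215095.9 + 2196.18 + 2187.5 = 219843.74
ΣP(Year 0)Q(Year 0) = 409.52×1 + 20363.11×10 + 230.70×9 + 109.26×25 = 409.52 + 203631.1 + 2076.3 + 2731.5 = 208848.42
link = 219843.74/208848.42 = 1.052647
Link Year 1→Year 2:
ΣP(Year 2)Q(Year 1) = 306.34×1 + 26601.28×12 + 270.20×8 + 108.87×29 = 306.34 + 319215.36 + 2161.6 + 3157.23 = 324840.53
ΣP(Year 1)Q(Year 1) = 364.16×1 + 21509.59×12 + 244.02×8 + 87.50×29 = 364.16 + 258115.08 + 1952.16 + 2537.5 = 262968.9
link = 324840.53/262968.9 = 1.235281
Link Year 2→Year 3:
ΣP(Year 3)Q(Year 2) = 362.69×1 + 26248.45×14 + 327.26×9 + 140.62×26 = 362.69 + 367478.3 + 2945.34 + 3656.12 = 374442.45
ΣP(Year 2)Q(Year 2) = 306.34×1 + 26601.28×14 + 270.20×9 + 108.87×26 = 306.34 + 372417.92 + 2431.8 + 2830.62 = 377986.68
link = 374442.45/377986.68 = 0.990623
Chained index = 100 × 1.052647 × 1.235281 × 0.990623 = 128.8123

128.81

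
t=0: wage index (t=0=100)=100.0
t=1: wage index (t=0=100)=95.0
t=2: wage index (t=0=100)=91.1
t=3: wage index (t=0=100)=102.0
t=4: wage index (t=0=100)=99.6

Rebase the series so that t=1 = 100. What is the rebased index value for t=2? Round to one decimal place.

Rebased(t=2) = 91.1 / 95.0 × 100 = 95.8947

95.9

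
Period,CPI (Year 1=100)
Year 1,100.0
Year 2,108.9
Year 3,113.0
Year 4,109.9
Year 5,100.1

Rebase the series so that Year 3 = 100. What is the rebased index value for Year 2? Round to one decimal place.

Rebased(Year 2) = 108.9 / 113.0 × 100 = 96.3717

96.4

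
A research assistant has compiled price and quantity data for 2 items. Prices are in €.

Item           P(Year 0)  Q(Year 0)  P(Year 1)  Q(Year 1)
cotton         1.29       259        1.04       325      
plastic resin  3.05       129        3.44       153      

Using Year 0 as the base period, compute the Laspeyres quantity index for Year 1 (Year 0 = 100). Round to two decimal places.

Laspeyres quantity index uses base-period prices as weights.
ΣP(Year 0)·Q(Year 1) = 1.29×325 + 3.05×153 = 419.25 + 466.65 = 885.9
ΣP(Year 0)·Q(Year 0) = 1.29×259 + 3.05×129 = 334.11 + 393.45 = 727.56
Index = 885.9 / 727.56 × 100 = 121.7632

121.76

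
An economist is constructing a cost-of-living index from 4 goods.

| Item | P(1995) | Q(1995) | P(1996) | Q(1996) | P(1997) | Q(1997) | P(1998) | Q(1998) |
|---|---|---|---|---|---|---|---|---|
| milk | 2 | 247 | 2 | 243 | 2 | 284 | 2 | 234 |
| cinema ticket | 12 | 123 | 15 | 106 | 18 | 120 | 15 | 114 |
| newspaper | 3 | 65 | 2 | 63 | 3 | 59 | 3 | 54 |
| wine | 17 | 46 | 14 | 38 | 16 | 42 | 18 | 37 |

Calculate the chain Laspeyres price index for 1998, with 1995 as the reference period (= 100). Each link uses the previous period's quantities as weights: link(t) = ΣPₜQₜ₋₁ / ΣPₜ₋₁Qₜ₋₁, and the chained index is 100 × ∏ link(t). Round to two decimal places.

Link 1995→1996:
ΣP(1996)Q(1995) = 2×247 + 15×123 + 2×65 + 14×46 = 494 + 1845 + 130 + 644 = 3113
ΣP(1995)Q(1995) = 2×247 + 12×123 + 3×65 + 17×46 = 494 + 1476 + 195 + 782 = 2947
link = 3113/2947 = 1.056328
Link 1996→1997:
ΣP(1997)Q(1996) = 2×243 + 18×106 + 3×63 + 16×38 = 486 + 1908 + 189 + 608 = 3191
ΣP(1996)Q(1996) = 2×243 + 15×106 + 2×63 + 14×38 = 486 + 1590 + 126 + 532 = 2734
link = 3191/2734 = 1.167154
Link 1997→1998:
ΣP(1998)Q(1997) = 2×284 + 15×120 + 3×59 + 18×42 = 568 + 1800 + 177 + 756 = 3301
ΣP(1997)Q(1997) = 2×284 + 18×120 + 3×59 + 16×42 = 568 + 2160 + 177 + 672 = 3577
link = 3301/3577 = 0.922840
Chained index = 100 × 1.056328 × 1.167154 × 0.922840 = 113.7768

113.78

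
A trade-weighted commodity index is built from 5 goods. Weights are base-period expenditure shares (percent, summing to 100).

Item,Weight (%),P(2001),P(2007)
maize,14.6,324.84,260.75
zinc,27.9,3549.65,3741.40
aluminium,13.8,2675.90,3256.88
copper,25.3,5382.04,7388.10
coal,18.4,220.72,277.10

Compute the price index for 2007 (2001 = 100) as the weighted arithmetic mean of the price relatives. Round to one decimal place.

115.8

maize: 14.6 × (260.75/324.84) = 14.6 × 0.802703 = 11.7195
zinc: 27.9 × (3741.40/3549.65) = 27.9 × 1.054019 = 29.4071
aluminium: 13.8 × (3256.88/2675.90) = 13.8 × 1.217116 = 16.7962
copper: 25.3 × (7388.10/5382.04) = 25.3 × 1.372732 = 34.7301
coal: 18.4 × (277.10/220.72) = 18.4 × 1.255437 = 23.1000
Index = Σ wᵢ·(p₁ᵢ/p₀ᵢ) = 11.7195 + 29.4071 + 16.7962 + 34.7301 + 23.1000 = 115.7530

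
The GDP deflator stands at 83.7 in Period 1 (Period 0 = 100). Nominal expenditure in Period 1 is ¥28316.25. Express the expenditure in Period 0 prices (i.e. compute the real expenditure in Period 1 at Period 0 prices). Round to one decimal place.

Real = Nominal ÷ (Index/100) = 28316.25 ÷ (83.7/100)
     = 28316.25 ÷ 0.837 = 33830.6452

33830.6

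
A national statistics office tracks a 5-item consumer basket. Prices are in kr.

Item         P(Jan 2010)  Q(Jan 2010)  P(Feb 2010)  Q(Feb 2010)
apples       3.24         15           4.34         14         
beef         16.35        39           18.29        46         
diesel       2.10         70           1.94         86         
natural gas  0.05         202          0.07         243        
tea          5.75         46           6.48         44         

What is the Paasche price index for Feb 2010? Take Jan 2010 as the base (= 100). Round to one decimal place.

110.3

Paasche price index uses current-period quantities as weights.
ΣP(Feb 2010)·Q(Feb 2010) = 4.34×14 + 18.29×46 + 1.94×86 + 0.07×243 + 6.48×44 = 60.76 + 841.34 + 166.84 + 17.01 + 285.12 = 1371.07
ΣP(Jan 2010)·Q(Feb 2010) = 3.24×14 + 16.35×46 + 2.10×86 + 0.05×243 + 5.75×44 = 45.36 + 752.1 + 180.6 + 12.15 + 253 = 1243.21
Index = 1371.07 / 1243.21 × 100 = 110.2847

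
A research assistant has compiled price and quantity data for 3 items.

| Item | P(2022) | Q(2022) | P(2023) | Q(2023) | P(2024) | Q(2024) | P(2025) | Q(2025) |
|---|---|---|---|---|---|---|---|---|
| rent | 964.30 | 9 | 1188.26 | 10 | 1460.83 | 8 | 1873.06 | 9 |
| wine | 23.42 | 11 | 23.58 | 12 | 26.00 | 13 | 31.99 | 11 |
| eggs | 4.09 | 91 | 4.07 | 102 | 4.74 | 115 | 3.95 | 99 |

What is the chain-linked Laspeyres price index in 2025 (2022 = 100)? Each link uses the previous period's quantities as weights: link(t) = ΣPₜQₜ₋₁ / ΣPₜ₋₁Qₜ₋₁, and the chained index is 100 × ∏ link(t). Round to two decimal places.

187.88

Link 2022→2023:
ΣP(2023)Q(2022) = 1188.26×9 + 23.58×11 + 4.07×91 = 10694.34 + 259.38 + 370.37 = 11324.09
ΣP(2022)Q(2022) = 964.30×9 + 23.42×11 + 4.09×91 = 8678.7 + 257.62 + 372.19 = 9308.51
link = 11324.09/9308.51 = 1.216531
Link 2023→2024:
ΣP(2024)Q(2023) = 1460.83×10 + 26.00×12 + 4.74×102 = 14608.3 + 312 + 483.48 = 15403.78
ΣP(2023)Q(2023) = 1188.26×10 + 23.58×12 + 4.07×102 = 11882.6 + 282.96 + 415.14 = 12580.7
link = 15403.78/12580.7 = 1.224398
Link 2024→2025:
ΣP(2025)Q(2024) = 1873.06×8 + 31.99×13 + 3.95×115 = 14984.48 + 415.87 + 454.25 = 15854.6
ΣP(2024)Q(2024) = 1460.83×8 + 26.00×13 + 4.74×115 = 11686.64 + 338 + 545.1 = 12569.74
link = 15854.6/12569.74 = 1.261331
Chained index = 100 × 1.216531 × 1.224398 × 1.261331 = 187.8774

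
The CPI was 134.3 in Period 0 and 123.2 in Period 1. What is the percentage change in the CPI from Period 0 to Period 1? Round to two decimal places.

Change = (123.2 − 134.3) / 134.3 × 100
       = -11.1 / 134.3 × 100 = -8.2651%

-8.27%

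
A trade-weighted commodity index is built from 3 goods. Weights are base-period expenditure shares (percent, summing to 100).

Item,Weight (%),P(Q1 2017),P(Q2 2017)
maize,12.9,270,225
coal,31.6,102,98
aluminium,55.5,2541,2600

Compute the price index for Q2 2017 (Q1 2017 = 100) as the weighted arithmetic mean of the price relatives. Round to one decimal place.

maize: 12.9 × (225/270) = 12.9 × 0.833333 = 10.7500
coal: 31.6 × (98/102) = 31.6 × 0.960784 = 30.3608
aluminium: 55.5 × (2600/2541) = 55.5 × 1.023219 = 56.7887
Index = Σ wᵢ·(p₁ᵢ/p₀ᵢ) = 10.7500 + 30.3608 + 56.7887 = 97.8995

97.9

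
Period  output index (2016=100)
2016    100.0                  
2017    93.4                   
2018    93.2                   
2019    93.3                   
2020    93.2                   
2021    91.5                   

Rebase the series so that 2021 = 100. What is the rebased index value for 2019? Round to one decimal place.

Rebased(2019) = 93.3 / 91.5 × 100 = 101.9672

102.0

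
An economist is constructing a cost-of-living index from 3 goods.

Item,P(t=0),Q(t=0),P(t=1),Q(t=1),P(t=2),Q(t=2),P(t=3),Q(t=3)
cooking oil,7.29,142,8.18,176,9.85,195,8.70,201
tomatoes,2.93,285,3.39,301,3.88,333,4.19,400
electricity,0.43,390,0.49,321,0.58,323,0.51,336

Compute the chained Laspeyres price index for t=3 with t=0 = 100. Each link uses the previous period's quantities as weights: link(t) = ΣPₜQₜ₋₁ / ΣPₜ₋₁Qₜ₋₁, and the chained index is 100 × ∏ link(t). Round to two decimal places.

Link t=0→t=1:
ΣP(t=1)Q(t=0) = 8.18×142 + 3.39×285 + 0.49×390 = 1161.56 + 966.15 + 191.1 = 2318.81
ΣP(t=0)Q(t=0) = 7.29×142 + 2.93×285 + 0.43×390 = 1035.18 + 835.05 + 167.7 = 2037.93
link = 2318.81/2037.93 = 1.137826
Link t=1→t=2:
ΣP(t=2)Q(t=1) = 9.85×176 + 3.88×301 + 0.58×321 = 1733.6 + 1167.88 + 186.18 = 3087.66
ΣP(t=1)Q(t=1) = 8.18×176 + 3.39×301 + 0.49×321 = 1439.68 + 1020.39 + 157.29 = 2617.36
link = 3087.66/2617.36 = 1.179685
Link t=2→t=3:
ΣP(t=3)Q(t=2) = 8.70×195 + 4.19×333 + 0.51×323 = 1696.5 + 1395.27 + 164.73 = 3256.5
ΣP(t=2)Q(t=2) = 9.85×195 + 3.88×333 + 0.58×323 = 1920.75 + 1292.04 + 187.34 = 3400.13
link = 3256.5/3400.13 = 0.957757
Chained index = 100 × 1.137826 × 1.179685 × 0.957757 = 128.5575

128.56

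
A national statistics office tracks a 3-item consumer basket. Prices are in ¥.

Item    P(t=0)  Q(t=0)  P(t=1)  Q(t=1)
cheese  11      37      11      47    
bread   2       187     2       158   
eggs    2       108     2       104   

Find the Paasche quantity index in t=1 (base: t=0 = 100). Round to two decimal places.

Paasche quantity index uses current-period prices as weights.
ΣP(t=1)·Q(t=1) = 11×47 + 2×158 + 2×104 = 517 + 316 + 208 = 1041
ΣP(t=1)·Q(t=0) = 11×37 + 2×187 + 2×108 = 407 + 374 + 216 = 997
Index = 1041 / 997 × 100 = 104.4132

104.41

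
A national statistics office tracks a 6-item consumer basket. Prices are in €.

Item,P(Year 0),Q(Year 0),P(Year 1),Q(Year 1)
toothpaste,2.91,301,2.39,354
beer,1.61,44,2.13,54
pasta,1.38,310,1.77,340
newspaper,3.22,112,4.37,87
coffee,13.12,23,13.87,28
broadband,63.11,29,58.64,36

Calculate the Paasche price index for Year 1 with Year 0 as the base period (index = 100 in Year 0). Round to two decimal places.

Paasche price index uses current-period quantities as weights.
ΣP(Year 1)·Q(Year 1) = 2.39×354 + 2.13×54 + 1.77×340 + 4.37×87 + 13.87×28 + 58.64×36 = 846.06 + 115.02 + 601.8 + 380.19 + 388.36 + 2111.04 = 4442.47
ΣP(Year 0)·Q(Year 1) = 2.91×354 + 1.61×54 + 1.38×340 + 3.22×87 + 13.12×28 + 63.11×36 = 1030.14 + 86.94 + 469.2 + 280.14 + 367.36 + 2271.96 = 4505.74
Index = 4442.47 / 4505.74 × 100 = 98.5958

98.60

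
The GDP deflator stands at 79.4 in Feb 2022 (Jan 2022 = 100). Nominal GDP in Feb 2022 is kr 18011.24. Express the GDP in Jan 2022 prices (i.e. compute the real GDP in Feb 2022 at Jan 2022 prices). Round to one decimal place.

22684.2

Real = Nominal ÷ (Index/100) = 18011.24 ÷ (79.4/100)
     = 18011.24 ÷ 0.794 = 22684.1814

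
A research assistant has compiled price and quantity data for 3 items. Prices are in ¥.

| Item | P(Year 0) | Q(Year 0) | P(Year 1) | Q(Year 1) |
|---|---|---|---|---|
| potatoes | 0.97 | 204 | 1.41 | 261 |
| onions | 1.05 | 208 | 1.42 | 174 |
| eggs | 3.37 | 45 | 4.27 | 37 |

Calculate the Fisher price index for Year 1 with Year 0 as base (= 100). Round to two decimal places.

137.20

Laspeyres component (base-period weights):
ΣP(Year 1)Q(Year 0) = 1.41×204 + 1.42×208 + 4.27×45 = 287.64 + 295.36 + 192.15 = 775.15
ΣP(Year 0)Q(Year 0) = 0.97×204 + 1.05×208 + 3.37×45 = 197.88 + 218.4 + 151.65 = 567.93
L = 775.15 / 567.93 × 100 = 136.4869
Paasche component (current-period weights):
ΣP(Year 1)Q(Year 1) = 1.41×261 + 1.42×174 + 4.27×37 = 368.01 + 247.08 + 157.99 = 773.08
ΣP(Year 0)Q(Year 1) = 0.97×261 + 1.05×174 + 3.37×37 = 253.17 + 182.7 + 124.69 = 560.56
P = 773.08 / 560.56 × 100 = 137.9121
Fisher = √(L × P) = √(136.4869 × 137.9121) = 137.1976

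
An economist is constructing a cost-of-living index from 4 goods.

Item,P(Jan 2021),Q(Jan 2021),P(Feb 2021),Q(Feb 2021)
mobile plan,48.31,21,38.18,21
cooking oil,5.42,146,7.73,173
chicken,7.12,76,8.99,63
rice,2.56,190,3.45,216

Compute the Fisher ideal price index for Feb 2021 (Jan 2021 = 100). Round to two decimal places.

Laspeyres component (base-period weights):
ΣP(Feb 2021)Q(Jan 2021) = 38.18×21 + 7.73×146 + 8.99×76 + 3.45×190 = 801.78 + 1128.58 + 683.24 + 655.5 = 3269.1
ΣP(Jan 2021)Q(Jan 2021) = 48.31×21 + 5.42×146 + 7.12×76 + 2.56×190 = 1014.51 + 791.32 + 541.12 + 486.4 = 2833.35
L = 3269.1 / 2833.35 × 100 = 115.3793
Paasche component (current-period weights):
ΣP(Feb 2021)Q(Feb 2021) = 38.18×21 + 7.73×173 + 8.99×63 + 3.45×216 = 801.78 + 1337.29 + 566.37 + 745.2 = 3450.64
ΣP(Jan 2021)Q(Feb 2021) = 48.31×21 + 5.42×173 + 7.12×63 + 2.56×216 = 1014.51 + 937.66 + 448.56 + 552.96 = 2953.69
P = 3450.64 / 2953.69 × 100 = 116.8247
Fisher = √(L × P) = √(115.3793 × 116.8247) = 116.0998

116.10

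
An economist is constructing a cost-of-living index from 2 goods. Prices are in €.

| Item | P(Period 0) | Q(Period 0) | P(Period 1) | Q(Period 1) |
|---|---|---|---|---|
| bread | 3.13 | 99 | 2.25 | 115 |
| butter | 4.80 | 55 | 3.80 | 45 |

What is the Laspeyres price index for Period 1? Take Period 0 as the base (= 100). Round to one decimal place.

75.2

Laspeyres price index uses base-period quantities as weights.
ΣP(Period 1)·Q(Period 0) = 2.25×99 + 3.80×55 = 222.75 + 209 = 431.75
ΣP(Period 0)·Q(Period 0) = 3.13×99 + 4.80×55 = 309.87 + 264 = 573.87
Index = 431.75 / 573.87 × 100 = 75.2348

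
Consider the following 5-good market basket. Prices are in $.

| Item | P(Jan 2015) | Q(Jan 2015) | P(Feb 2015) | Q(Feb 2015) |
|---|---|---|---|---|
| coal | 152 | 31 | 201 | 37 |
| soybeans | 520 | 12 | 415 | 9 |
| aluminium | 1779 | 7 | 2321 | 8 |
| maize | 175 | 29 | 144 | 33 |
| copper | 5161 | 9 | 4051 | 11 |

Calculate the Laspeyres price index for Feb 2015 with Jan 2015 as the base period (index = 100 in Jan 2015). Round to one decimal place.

Laspeyres price index uses base-period quantities as weights.
ΣP(Feb 2015)·Q(Jan 2015) = 201×31 + 415×12 + 2321×7 + 144×29 + 4051×9 = 6231 + 4980 + 16247 + 4176 + 36459 = 68093
ΣP(Jan 2015)·Q(Jan 2015) = 152×31 + 520×12 + 1779×7 + 175×29 + 5161×9 = 4712 + 6240 + 12453 + 5075 + 46449 = 74929
Index = 68093 / 74929 × 100 = 90.8767

90.9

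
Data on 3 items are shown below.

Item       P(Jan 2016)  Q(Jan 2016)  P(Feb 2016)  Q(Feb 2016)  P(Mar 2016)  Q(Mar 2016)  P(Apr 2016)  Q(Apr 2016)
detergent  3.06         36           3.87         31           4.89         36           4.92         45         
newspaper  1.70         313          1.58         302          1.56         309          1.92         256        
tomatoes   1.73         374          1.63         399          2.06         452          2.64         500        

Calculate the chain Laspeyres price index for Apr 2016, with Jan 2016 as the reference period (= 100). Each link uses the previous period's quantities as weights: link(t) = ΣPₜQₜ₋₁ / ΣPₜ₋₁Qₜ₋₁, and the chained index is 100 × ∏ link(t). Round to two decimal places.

Link Jan 2016→Feb 2016:
ΣP(Feb 2016)Q(Jan 2016) = 3.87×36 + 1.58×313 + 1.63×374 = 139.32 + 494.54 + 609.62 = 1243.48
ΣP(Jan 2016)Q(Jan 2016) = 3.06×36 + 1.70×313 + 1.73×374 = 110.16 + 532.1 + 647.02 = 1289.28
link = 1243.48/1289.28 = 0.964476
Link Feb 2016→Mar 2016:
ΣP(Mar 2016)Q(Feb 2016) = 4.89×31 + 1.56×302 + 2.06×399 = 151.59 + 471.12 + 821.94 = 1444.65
ΣP(Feb 2016)Q(Feb 2016) = 3.87×31 + 1.58×302 + 1.63×399 = 119.97 + 477.16 + 650.37 = 1247.5
link = 1444.65/1247.5 = 1.158036
Link Mar 2016→Apr 2016:
ΣP(Apr 2016)Q(Mar 2016) = 4.92×36 + 1.92×309 + 2.64×452 = 177.12 + 593.28 + 1193.28 = 1963.68
ΣP(Mar 2016)Q(Mar 2016) = 4.89×36 + 1.56×309 + 2.06×452 = 176.04 + 482.04 + 931.12 = 1589.2
link = 1963.68/1589.2 = 1.235641
Chained index = 100 × 0.964476 × 1.158036 × 1.235641 = 138.0085

138.01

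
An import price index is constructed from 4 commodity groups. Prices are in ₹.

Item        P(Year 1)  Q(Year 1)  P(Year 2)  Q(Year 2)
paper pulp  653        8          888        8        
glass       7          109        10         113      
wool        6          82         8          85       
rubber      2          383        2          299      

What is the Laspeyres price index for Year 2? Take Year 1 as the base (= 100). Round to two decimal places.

132.73

Laspeyres price index uses base-period quantities as weights.
ΣP(Year 2)·Q(Year 1) = 888×8 + 10×109 + 8×82 + 2×383 = 7104 + 1090 + 656 + 766 = 9616
ΣP(Year 1)·Q(Year 1) = 653×8 + 7×109 + 6×82 + 2×383 = 5224 + 763 + 492 + 766 = 7245
Index = 9616 / 7245 × 100 = 132.7260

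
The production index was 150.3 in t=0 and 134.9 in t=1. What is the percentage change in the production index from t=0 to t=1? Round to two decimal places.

Change = (134.9 − 150.3) / 150.3 × 100
       = -15.4 / 150.3 × 100 = -10.2462%

-10.25%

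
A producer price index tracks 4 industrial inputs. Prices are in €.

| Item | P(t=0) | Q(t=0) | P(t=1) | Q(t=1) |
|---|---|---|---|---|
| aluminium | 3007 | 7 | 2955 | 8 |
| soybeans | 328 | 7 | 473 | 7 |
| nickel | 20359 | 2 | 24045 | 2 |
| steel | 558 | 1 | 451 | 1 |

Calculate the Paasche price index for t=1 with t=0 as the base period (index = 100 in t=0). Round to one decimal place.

Paasche price index uses current-period quantities as weights.
ΣP(t=1)·Q(t=1) = 2955×8 + 473×7 + 24045×2 + 451×1 = 23640 + 3311 + 48090 + 451 = 75492
ΣP(t=0)·Q(t=1) = 3007×8 + 328×7 + 20359×2 + 558×1 = 24056 + 2296 + 40718 + 558 = 67628
Index = 75492 / 67628 × 100 = 111.6283

111.6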